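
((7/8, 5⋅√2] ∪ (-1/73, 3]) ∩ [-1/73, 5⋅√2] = (-1/73, 5⋅√2]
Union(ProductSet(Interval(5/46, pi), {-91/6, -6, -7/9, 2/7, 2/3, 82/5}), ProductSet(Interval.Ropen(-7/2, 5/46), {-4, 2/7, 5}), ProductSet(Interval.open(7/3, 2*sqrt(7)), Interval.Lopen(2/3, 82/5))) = Union(ProductSet(Interval.Ropen(-7/2, 5/46), {-4, 2/7, 5}), ProductSet(Interval(5/46, pi), {-91/6, -6, -7/9, 2/7, 2/3, 82/5}), ProductSet(Interval.open(7/3, 2*sqrt(7)), Interval.Lopen(2/3, 82/5)))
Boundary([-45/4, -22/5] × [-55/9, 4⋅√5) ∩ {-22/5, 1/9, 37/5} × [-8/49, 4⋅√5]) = {-22/5} × [-8/49, 4⋅√5]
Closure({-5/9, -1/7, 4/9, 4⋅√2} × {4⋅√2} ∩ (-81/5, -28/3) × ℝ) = ∅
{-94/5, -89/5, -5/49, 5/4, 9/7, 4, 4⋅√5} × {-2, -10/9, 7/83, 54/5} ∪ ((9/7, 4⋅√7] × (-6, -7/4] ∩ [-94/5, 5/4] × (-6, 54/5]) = {-94/5, -89/5, -5/49, 5/4, 9/7, 4, 4⋅√5} × {-2, -10/9, 7/83, 54/5}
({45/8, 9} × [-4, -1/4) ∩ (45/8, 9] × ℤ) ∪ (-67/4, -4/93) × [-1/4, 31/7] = ({9} × {-4, -3, -2, -1}) ∪ ((-67/4, -4/93) × [-1/4, 31/7])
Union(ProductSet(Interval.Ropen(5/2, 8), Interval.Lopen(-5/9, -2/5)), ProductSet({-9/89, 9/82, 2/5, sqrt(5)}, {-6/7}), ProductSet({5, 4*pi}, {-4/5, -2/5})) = Union(ProductSet({5, 4*pi}, {-4/5, -2/5}), ProductSet({-9/89, 9/82, 2/5, sqrt(5)}, {-6/7}), ProductSet(Interval.Ropen(5/2, 8), Interval.Lopen(-5/9, -2/5)))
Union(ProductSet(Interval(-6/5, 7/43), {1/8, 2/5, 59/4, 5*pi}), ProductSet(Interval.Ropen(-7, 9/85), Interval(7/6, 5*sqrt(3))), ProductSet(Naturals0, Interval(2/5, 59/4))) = Union(ProductSet(Interval.Ropen(-7, 9/85), Interval(7/6, 5*sqrt(3))), ProductSet(Interval(-6/5, 7/43), {1/8, 2/5, 59/4, 5*pi}), ProductSet(Naturals0, Interval(2/5, 59/4)))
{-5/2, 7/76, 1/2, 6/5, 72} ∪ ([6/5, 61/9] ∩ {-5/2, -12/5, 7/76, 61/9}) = {-5/2, 7/76, 1/2, 6/5, 61/9, 72}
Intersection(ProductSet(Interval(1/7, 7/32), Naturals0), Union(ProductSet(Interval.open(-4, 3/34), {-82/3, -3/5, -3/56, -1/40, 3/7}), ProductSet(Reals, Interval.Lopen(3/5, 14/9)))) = ProductSet(Interval(1/7, 7/32), Range(1, 2, 1))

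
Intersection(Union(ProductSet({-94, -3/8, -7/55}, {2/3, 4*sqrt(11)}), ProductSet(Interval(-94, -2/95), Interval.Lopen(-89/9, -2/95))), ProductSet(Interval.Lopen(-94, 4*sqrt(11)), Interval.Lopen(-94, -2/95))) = ProductSet(Interval.Lopen(-94, -2/95), Interval.Lopen(-89/9, -2/95))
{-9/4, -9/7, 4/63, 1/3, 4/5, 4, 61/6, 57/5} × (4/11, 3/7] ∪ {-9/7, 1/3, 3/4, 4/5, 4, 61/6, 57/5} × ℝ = ({-9/7, 1/3, 3/4, 4/5, 4, 61/6, 57/5} × ℝ) ∪ ({-9/4, -9/7, 4/63, 1/3, 4/5, 4, 61/6, 57/5} × (4/11, 3/7])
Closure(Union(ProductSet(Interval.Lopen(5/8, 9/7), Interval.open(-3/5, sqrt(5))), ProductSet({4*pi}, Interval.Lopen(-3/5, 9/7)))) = Union(ProductSet({4*pi}, Interval(-3/5, 9/7)), ProductSet({5/8, 9/7}, Interval(-3/5, sqrt(5))), ProductSet(Interval(5/8, 9/7), {-3/5, sqrt(5)}), ProductSet(Interval.Lopen(5/8, 9/7), Interval.open(-3/5, sqrt(5))))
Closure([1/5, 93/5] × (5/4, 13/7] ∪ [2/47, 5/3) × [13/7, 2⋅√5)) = ([1/5, 93/5] × [5/4, 13/7]) ∪ ({2/47, 5/3} × [13/7, 2⋅√5]) ∪ ([2/47, 5/3] × {13/7, 2⋅√5}) ∪ ([2/47, 5/3) × [13/7, 2⋅√5))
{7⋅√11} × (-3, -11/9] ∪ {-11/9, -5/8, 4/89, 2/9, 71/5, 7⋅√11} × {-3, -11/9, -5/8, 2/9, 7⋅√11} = ({7⋅√11} × (-3, -11/9]) ∪ ({-11/9, -5/8, 4/89, 2/9, 71/5, 7⋅√11} × {-3, -11/9, -5/8, 2/9, 7⋅√11})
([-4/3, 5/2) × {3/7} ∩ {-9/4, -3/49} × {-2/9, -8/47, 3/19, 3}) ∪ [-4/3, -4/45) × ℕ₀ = [-4/3, -4/45) × ℕ₀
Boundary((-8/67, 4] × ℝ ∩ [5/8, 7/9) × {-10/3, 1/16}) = [5/8, 7/9] × {-10/3, 1/16}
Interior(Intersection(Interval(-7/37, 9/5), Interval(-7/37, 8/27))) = Interval.open(-7/37, 8/27)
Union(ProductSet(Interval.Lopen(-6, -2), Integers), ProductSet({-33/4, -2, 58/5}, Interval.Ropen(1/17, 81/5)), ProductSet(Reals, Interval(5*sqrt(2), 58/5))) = Union(ProductSet({-33/4, -2, 58/5}, Interval.Ropen(1/17, 81/5)), ProductSet(Interval.Lopen(-6, -2), Integers), ProductSet(Reals, Interval(5*sqrt(2), 58/5)))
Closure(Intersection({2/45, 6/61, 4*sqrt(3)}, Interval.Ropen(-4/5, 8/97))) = {2/45}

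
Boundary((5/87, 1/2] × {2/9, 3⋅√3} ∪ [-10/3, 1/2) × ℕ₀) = ([-10/3, 1/2] × ℕ₀) ∪ ([5/87, 1/2] × {2/9, 3⋅√3})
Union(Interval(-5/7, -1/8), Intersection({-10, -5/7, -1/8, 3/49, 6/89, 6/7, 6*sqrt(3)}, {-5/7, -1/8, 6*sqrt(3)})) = Union({6*sqrt(3)}, Interval(-5/7, -1/8))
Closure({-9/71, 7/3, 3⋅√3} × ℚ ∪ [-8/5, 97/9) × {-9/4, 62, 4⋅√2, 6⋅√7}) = ({-9/71, 7/3, 3⋅√3} × ℝ) ∪ ([-8/5, 97/9] × {-9/4, 62, 4⋅√2, 6⋅√7})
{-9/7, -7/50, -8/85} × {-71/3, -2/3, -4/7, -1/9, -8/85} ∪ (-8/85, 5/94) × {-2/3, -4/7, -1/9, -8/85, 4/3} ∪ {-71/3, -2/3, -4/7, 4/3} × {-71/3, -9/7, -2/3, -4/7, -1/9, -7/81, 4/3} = ({-9/7, -7/50, -8/85} × {-71/3, -2/3, -4/7, -1/9, -8/85}) ∪ ((-8/85, 5/94) × {-2/3, -4/7, -1/9, -8/85, 4/3}) ∪ ({-71/3, -2/3, -4/7, 4/3} × {-71/3, -9/7, -2/3, -4/7, -1/9, -7/81, 4/3})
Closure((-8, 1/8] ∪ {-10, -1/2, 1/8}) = {-10} ∪ [-8, 1/8]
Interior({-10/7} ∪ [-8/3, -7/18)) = (-8/3, -7/18)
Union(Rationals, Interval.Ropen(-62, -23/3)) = Union(Interval(-62, -23/3), Rationals)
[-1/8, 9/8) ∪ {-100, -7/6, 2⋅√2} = {-100, -7/6, 2⋅√2} ∪ [-1/8, 9/8)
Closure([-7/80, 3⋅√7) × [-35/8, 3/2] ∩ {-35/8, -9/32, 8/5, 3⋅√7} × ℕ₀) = {8/5} × {0, 1}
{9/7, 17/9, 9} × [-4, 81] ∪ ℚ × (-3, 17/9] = (ℚ × (-3, 17/9]) ∪ ({9/7, 17/9, 9} × [-4, 81])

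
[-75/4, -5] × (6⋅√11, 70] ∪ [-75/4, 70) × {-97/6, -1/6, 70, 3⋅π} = ([-75/4, 70) × {-97/6, -1/6, 70, 3⋅π}) ∪ ([-75/4, -5] × (6⋅√11, 70])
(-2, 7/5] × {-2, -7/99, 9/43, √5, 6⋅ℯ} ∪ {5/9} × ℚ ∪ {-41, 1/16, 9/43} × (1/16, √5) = ({5/9} × ℚ) ∪ ({-41, 1/16, 9/43} × (1/16, √5)) ∪ ((-2, 7/5] × {-2, -7/99, 9/43, √5, 6⋅ℯ})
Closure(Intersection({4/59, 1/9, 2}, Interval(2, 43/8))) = {2}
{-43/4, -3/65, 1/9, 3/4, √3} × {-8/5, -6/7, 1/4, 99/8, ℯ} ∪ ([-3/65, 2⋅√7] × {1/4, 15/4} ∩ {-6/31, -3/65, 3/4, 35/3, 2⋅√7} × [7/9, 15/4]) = ({-3/65, 3/4, 2⋅√7} × {15/4}) ∪ ({-43/4, -3/65, 1/9, 3/4, √3} × {-8/5, -6/7, 1/4, 99/8, ℯ})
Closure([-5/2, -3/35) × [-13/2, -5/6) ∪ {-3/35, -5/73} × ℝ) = ({-3/35, -5/73} × ℝ) ∪ ({-5/2, -3/35} × [-13/2, -5/6]) ∪ ([-5/2, -3/35] × {-13/2, -5/6}) ∪ ([-5/2, -3/35) × [-13/2, -5/6))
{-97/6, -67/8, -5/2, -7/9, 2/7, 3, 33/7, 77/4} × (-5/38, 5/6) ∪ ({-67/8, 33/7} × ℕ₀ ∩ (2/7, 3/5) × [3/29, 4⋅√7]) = {-97/6, -67/8, -5/2, -7/9, 2/7, 3, 33/7, 77/4} × (-5/38, 5/6)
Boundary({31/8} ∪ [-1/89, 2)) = {-1/89, 2, 31/8}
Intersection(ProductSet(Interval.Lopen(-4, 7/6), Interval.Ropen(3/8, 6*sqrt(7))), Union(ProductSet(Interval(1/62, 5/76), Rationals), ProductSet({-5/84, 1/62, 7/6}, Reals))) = Union(ProductSet({-5/84, 1/62, 7/6}, Interval.Ropen(3/8, 6*sqrt(7))), ProductSet(Interval(1/62, 5/76), Intersection(Interval.Ropen(3/8, 6*sqrt(7)), Rationals)))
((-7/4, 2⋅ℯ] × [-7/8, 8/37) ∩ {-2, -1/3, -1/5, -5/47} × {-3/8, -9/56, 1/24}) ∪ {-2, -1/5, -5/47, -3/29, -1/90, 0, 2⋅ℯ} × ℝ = ({-1/3, -1/5, -5/47} × {-3/8, -9/56, 1/24}) ∪ ({-2, -1/5, -5/47, -3/29, -1/90, 0, 2⋅ℯ} × ℝ)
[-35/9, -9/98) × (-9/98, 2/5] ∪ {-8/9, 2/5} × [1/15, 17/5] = ({-8/9, 2/5} × [1/15, 17/5]) ∪ ([-35/9, -9/98) × (-9/98, 2/5])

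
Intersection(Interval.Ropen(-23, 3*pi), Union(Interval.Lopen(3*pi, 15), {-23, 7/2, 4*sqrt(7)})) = {-23, 7/2}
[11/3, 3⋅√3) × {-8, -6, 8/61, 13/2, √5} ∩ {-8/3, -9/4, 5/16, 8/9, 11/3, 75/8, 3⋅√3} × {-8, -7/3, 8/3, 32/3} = {11/3} × {-8}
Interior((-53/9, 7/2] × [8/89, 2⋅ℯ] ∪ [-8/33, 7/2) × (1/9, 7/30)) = (-53/9, 7/2) × (8/89, 2⋅ℯ)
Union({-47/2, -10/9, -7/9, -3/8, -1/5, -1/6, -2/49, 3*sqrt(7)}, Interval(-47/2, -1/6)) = Union({-2/49, 3*sqrt(7)}, Interval(-47/2, -1/6))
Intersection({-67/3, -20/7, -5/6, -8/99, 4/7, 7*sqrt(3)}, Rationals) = {-67/3, -20/7, -5/6, -8/99, 4/7}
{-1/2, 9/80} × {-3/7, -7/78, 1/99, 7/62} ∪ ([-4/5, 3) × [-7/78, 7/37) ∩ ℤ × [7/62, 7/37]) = ({-1/2, 9/80} × {-3/7, -7/78, 1/99, 7/62}) ∪ ({0, 1, 2} × [7/62, 7/37))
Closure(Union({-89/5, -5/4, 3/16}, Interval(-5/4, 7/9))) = Union({-89/5}, Interval(-5/4, 7/9))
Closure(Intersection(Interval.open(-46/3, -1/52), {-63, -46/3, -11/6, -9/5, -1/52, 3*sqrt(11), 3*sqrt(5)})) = {-11/6, -9/5}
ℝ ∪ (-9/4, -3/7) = (-∞, ∞)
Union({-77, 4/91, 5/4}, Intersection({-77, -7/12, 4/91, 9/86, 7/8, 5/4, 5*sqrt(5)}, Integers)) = {-77, 4/91, 5/4}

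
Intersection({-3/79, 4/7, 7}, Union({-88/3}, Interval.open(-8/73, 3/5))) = {-3/79, 4/7}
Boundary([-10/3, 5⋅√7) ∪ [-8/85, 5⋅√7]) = {-10/3, 5⋅√7}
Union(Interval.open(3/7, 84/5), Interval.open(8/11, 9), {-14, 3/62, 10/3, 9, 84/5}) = Union({-14, 3/62}, Interval.Lopen(3/7, 84/5))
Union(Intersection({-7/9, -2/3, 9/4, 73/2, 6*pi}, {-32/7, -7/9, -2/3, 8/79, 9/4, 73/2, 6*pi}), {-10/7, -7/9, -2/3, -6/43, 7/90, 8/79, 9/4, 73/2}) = {-10/7, -7/9, -2/3, -6/43, 7/90, 8/79, 9/4, 73/2, 6*pi}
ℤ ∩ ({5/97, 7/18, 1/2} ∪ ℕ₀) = ℕ₀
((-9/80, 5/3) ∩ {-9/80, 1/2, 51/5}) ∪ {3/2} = {1/2, 3/2}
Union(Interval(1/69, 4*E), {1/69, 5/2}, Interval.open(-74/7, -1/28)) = Union(Interval.open(-74/7, -1/28), Interval(1/69, 4*E))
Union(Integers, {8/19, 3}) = Union({8/19}, Integers)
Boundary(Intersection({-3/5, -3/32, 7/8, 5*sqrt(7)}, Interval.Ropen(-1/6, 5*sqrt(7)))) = {-3/32, 7/8}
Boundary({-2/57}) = {-2/57}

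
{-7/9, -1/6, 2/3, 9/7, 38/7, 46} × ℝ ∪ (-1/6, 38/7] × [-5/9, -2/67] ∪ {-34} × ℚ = ({-34} × ℚ) ∪ ({-7/9, -1/6, 2/3, 9/7, 38/7, 46} × ℝ) ∪ ((-1/6, 38/7] × [-5/9, -2/67])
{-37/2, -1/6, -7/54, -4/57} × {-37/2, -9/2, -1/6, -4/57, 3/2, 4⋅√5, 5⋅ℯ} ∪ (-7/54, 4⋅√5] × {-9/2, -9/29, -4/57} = ((-7/54, 4⋅√5] × {-9/2, -9/29, -4/57}) ∪ ({-37/2, -1/6, -7/54, -4/57} × {-37/2, -9/2, -1/6, -4/57, 3/2, 4⋅√5, 5⋅ℯ})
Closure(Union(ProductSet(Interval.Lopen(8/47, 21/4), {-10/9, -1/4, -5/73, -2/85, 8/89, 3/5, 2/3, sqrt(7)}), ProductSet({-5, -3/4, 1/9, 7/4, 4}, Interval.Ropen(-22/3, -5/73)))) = Union(ProductSet({-5, -3/4, 1/9, 7/4, 4}, Interval(-22/3, -5/73)), ProductSet(Interval(8/47, 21/4), {-10/9, -1/4, -5/73, -2/85, 8/89, 3/5, 2/3, sqrt(7)}))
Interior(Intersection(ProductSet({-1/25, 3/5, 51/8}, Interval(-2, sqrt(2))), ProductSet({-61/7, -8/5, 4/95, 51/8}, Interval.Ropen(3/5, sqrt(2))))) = EmptySet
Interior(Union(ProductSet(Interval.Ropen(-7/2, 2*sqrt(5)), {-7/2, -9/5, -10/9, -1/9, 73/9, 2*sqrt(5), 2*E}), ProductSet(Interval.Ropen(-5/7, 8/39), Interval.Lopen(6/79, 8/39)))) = ProductSet(Interval.open(-5/7, 8/39), Interval.open(6/79, 8/39))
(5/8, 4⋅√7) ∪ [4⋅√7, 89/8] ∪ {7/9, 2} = (5/8, 89/8]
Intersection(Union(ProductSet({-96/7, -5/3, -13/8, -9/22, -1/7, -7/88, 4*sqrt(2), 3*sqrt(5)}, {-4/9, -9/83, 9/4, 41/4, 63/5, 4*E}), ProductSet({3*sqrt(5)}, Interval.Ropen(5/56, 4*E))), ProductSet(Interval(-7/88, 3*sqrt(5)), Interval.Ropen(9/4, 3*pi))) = Union(ProductSet({3*sqrt(5)}, Interval.Ropen(9/4, 3*pi)), ProductSet({-7/88, 4*sqrt(2), 3*sqrt(5)}, {9/4}))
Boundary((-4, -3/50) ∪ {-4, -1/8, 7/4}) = {-4, -3/50, 7/4}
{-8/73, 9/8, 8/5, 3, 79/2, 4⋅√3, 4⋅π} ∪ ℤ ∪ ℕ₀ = ℤ ∪ {-8/73, 9/8, 8/5, 79/2, 4⋅√3, 4⋅π}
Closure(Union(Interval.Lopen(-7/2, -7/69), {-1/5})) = Interval(-7/2, -7/69)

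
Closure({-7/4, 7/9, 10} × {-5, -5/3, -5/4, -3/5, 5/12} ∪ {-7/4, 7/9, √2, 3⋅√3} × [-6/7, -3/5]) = ({-7/4, 7/9, 10} × {-5, -5/3, -5/4, -3/5, 5/12}) ∪ ({-7/4, 7/9, √2, 3⋅√3} × [-6/7, -3/5])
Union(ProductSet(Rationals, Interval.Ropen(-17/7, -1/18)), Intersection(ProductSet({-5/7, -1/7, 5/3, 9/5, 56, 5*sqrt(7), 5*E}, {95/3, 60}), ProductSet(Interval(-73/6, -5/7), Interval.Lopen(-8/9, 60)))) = Union(ProductSet({-5/7}, {95/3, 60}), ProductSet(Rationals, Interval.Ropen(-17/7, -1/18)))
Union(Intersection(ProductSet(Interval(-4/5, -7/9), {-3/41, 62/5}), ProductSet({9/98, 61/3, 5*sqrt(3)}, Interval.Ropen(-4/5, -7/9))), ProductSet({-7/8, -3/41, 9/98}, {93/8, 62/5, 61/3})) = ProductSet({-7/8, -3/41, 9/98}, {93/8, 62/5, 61/3})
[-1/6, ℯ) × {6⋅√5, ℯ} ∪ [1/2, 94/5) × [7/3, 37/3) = ([1/2, 94/5) × [7/3, 37/3)) ∪ ([-1/6, ℯ) × {6⋅√5, ℯ})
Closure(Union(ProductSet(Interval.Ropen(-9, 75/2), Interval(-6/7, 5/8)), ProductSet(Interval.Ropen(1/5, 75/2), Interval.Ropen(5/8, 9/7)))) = Union(ProductSet({1/5, 75/2}, Interval(5/8, 9/7)), ProductSet(Interval(-9, 75/2), Interval(-6/7, 5/8)), ProductSet(Interval(1/5, 75/2), {5/8, 9/7}), ProductSet(Interval.Ropen(1/5, 75/2), Interval.Ropen(5/8, 9/7)))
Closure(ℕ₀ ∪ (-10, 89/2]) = [-10, 89/2] ∪ ℕ₀ ∪ (ℕ₀ \ (-10, 89/2))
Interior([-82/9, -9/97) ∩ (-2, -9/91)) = (-2, -9/91)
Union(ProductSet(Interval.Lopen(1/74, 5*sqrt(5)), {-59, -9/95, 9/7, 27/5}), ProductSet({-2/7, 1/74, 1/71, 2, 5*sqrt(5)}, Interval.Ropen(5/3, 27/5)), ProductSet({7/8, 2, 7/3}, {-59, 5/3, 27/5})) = Union(ProductSet({7/8, 2, 7/3}, {-59, 5/3, 27/5}), ProductSet({-2/7, 1/74, 1/71, 2, 5*sqrt(5)}, Interval.Ropen(5/3, 27/5)), ProductSet(Interval.Lopen(1/74, 5*sqrt(5)), {-59, -9/95, 9/7, 27/5}))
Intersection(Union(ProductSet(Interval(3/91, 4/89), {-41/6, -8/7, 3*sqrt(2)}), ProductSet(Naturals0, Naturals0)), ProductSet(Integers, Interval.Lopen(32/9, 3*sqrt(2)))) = ProductSet(Naturals0, Range(4, 5, 1))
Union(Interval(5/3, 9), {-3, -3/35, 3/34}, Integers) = Union({-3/35, 3/34}, Integers, Interval(5/3, 9))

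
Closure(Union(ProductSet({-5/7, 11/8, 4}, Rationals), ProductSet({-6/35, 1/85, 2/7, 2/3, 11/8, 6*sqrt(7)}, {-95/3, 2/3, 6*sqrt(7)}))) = Union(ProductSet({-5/7, 11/8, 4}, Reals), ProductSet({-6/35, 1/85, 2/7, 2/3, 11/8, 6*sqrt(7)}, {-95/3, 2/3, 6*sqrt(7)}))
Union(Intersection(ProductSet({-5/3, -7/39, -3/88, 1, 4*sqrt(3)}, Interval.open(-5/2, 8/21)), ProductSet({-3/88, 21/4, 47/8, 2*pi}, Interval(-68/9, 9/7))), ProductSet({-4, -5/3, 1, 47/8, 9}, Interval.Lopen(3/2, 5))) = Union(ProductSet({-3/88}, Interval.open(-5/2, 8/21)), ProductSet({-4, -5/3, 1, 47/8, 9}, Interval.Lopen(3/2, 5)))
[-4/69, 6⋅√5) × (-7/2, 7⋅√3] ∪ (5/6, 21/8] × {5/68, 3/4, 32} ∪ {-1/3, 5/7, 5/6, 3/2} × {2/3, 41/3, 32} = ({-1/3, 5/7, 5/6, 3/2} × {2/3, 41/3, 32}) ∪ ((5/6, 21/8] × {5/68, 3/4, 32}) ∪ ([-4/69, 6⋅√5) × (-7/2, 7⋅√3])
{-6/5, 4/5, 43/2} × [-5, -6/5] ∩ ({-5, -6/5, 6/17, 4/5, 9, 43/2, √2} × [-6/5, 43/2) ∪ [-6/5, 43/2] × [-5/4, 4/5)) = {-6/5, 4/5, 43/2} × [-5/4, -6/5]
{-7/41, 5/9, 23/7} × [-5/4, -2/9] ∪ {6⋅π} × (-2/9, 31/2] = ({6⋅π} × (-2/9, 31/2]) ∪ ({-7/41, 5/9, 23/7} × [-5/4, -2/9])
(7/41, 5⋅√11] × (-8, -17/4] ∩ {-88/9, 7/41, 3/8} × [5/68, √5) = ∅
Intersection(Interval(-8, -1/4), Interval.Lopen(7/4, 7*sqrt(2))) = EmptySet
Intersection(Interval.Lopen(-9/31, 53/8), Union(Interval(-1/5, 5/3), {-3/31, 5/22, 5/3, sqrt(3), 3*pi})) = Union({sqrt(3)}, Interval(-1/5, 5/3))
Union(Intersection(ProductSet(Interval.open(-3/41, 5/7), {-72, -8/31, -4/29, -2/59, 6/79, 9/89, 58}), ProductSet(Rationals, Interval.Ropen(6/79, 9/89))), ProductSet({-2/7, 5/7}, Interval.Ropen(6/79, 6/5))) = Union(ProductSet({-2/7, 5/7}, Interval.Ropen(6/79, 6/5)), ProductSet(Intersection(Interval.open(-3/41, 5/7), Rationals), {6/79}))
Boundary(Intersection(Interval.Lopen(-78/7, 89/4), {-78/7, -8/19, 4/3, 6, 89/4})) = {-8/19, 4/3, 6, 89/4}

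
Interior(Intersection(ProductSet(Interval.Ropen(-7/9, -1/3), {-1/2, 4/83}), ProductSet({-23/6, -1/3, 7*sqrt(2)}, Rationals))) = EmptySet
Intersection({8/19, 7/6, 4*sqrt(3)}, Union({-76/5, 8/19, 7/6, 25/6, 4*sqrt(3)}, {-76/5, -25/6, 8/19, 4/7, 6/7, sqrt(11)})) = {8/19, 7/6, 4*sqrt(3)}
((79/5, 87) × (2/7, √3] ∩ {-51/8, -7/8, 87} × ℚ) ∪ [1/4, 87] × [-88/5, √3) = [1/4, 87] × [-88/5, √3)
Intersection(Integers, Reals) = Integers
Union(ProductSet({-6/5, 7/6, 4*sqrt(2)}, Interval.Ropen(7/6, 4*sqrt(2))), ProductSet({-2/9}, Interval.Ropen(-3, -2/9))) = Union(ProductSet({-2/9}, Interval.Ropen(-3, -2/9)), ProductSet({-6/5, 7/6, 4*sqrt(2)}, Interval.Ropen(7/6, 4*sqrt(2))))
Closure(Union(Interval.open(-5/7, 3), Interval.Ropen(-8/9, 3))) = Interval(-8/9, 3)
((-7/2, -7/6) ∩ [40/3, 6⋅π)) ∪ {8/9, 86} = {8/9, 86}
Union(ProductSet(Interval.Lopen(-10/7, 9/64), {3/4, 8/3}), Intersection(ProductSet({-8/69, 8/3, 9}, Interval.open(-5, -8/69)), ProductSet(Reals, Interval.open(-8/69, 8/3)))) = ProductSet(Interval.Lopen(-10/7, 9/64), {3/4, 8/3})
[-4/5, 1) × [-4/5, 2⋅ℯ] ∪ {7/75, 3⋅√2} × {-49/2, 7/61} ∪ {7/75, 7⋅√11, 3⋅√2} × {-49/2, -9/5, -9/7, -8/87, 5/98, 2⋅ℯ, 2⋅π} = ({7/75, 3⋅√2} × {-49/2, 7/61}) ∪ ([-4/5, 1) × [-4/5, 2⋅ℯ]) ∪ ({7/75, 7⋅√11, 3⋅√2} × {-49/2, -9/5, -9/7, -8/87, 5/98, 2⋅ℯ, 2⋅π})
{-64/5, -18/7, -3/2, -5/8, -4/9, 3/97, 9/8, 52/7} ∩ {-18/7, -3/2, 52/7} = {-18/7, -3/2, 52/7}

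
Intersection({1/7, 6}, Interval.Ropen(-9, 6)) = {1/7}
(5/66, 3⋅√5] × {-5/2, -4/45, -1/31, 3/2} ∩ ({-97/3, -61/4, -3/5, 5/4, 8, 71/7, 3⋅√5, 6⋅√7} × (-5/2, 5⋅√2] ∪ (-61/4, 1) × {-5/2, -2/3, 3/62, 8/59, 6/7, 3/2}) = ((5/66, 1) × {-5/2, 3/2}) ∪ ({5/4, 3⋅√5} × {-4/45, -1/31, 3/2})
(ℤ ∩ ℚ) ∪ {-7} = ℤ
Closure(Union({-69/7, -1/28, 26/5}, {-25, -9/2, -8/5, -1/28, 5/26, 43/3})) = {-25, -69/7, -9/2, -8/5, -1/28, 5/26, 26/5, 43/3}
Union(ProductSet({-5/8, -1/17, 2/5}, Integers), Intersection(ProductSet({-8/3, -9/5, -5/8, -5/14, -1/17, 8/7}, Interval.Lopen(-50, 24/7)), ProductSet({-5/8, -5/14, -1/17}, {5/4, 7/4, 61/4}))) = Union(ProductSet({-5/8, -5/14, -1/17}, {5/4, 7/4}), ProductSet({-5/8, -1/17, 2/5}, Integers))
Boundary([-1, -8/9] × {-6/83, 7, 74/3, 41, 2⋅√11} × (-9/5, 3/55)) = [-1, -8/9] × {-6/83, 7, 74/3, 41, 2⋅√11} × [-9/5, 3/55]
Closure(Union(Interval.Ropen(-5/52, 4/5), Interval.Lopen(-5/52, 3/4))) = Interval(-5/52, 4/5)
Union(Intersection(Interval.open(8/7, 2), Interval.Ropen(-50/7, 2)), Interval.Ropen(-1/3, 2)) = Interval.Ropen(-1/3, 2)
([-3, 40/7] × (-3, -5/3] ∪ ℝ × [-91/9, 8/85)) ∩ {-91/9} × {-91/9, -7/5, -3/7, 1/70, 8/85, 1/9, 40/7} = {-91/9} × {-91/9, -7/5, -3/7, 1/70}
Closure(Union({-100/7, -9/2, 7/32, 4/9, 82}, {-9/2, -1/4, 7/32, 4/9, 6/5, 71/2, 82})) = {-100/7, -9/2, -1/4, 7/32, 4/9, 6/5, 71/2, 82}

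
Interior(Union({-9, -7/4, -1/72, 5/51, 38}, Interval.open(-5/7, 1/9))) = Interval.open(-5/7, 1/9)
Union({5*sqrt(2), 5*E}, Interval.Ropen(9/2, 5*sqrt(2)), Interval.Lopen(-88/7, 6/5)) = Union({5*E}, Interval.Lopen(-88/7, 6/5), Interval(9/2, 5*sqrt(2)))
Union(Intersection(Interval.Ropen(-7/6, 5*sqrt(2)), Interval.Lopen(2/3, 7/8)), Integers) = Union(Integers, Interval.Lopen(2/3, 7/8))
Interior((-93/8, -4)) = (-93/8, -4)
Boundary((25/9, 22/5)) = {25/9, 22/5}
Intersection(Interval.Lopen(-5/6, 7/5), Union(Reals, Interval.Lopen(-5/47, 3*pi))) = Interval.Lopen(-5/6, 7/5)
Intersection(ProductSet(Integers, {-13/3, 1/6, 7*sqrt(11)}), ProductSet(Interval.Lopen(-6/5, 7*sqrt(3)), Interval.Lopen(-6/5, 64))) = ProductSet(Range(-1, 13, 1), {1/6, 7*sqrt(11)})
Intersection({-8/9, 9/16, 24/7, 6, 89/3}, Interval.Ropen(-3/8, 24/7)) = {9/16}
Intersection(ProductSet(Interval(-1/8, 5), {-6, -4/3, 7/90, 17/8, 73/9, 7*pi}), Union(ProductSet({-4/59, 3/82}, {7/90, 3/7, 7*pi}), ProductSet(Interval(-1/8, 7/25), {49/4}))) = ProductSet({-4/59, 3/82}, {7/90, 7*pi})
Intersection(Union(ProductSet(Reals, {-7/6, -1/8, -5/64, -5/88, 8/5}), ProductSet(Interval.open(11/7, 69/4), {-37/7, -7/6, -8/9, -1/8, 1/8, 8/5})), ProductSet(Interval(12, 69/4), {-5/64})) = ProductSet(Interval(12, 69/4), {-5/64})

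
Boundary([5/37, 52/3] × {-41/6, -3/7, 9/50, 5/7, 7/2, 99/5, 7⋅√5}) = [5/37, 52/3] × {-41/6, -3/7, 9/50, 5/7, 7/2, 99/5, 7⋅√5}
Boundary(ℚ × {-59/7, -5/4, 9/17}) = ℝ × {-59/7, -5/4, 9/17}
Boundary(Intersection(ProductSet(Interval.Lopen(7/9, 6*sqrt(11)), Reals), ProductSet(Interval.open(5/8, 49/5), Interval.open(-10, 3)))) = Union(ProductSet({7/9, 49/5}, Interval(-10, 3)), ProductSet(Interval(7/9, 49/5), {-10, 3}))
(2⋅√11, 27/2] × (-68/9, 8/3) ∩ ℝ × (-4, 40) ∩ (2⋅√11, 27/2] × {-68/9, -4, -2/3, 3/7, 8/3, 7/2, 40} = (2⋅√11, 27/2] × {-2/3, 3/7}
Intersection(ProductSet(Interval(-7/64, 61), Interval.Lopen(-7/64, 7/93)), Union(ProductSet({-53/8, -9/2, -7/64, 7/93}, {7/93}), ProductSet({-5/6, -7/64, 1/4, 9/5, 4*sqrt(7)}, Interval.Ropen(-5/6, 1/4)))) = Union(ProductSet({-7/64, 7/93}, {7/93}), ProductSet({-7/64, 1/4, 9/5, 4*sqrt(7)}, Interval.Lopen(-7/64, 7/93)))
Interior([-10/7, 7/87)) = (-10/7, 7/87)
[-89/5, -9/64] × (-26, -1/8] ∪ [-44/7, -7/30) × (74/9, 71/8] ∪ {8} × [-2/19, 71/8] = ({8} × [-2/19, 71/8]) ∪ ([-89/5, -9/64] × (-26, -1/8]) ∪ ([-44/7, -7/30) × (74/9, 71/8])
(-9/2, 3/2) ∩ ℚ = ℚ ∩ (-9/2, 3/2)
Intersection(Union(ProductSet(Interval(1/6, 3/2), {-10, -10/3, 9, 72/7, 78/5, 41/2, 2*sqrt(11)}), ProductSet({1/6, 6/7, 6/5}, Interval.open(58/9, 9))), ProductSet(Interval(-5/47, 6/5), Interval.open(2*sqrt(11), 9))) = ProductSet({1/6, 6/7, 6/5}, Interval.open(2*sqrt(11), 9))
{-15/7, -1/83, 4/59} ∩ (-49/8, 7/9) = {-15/7, -1/83, 4/59}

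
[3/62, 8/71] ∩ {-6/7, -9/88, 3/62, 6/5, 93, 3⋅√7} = {3/62}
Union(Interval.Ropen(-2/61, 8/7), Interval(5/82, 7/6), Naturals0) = Union(Interval(-2/61, 7/6), Naturals0)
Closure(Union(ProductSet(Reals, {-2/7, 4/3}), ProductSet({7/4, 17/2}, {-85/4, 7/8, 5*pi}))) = Union(ProductSet({7/4, 17/2}, {-85/4, 7/8, 5*pi}), ProductSet(Reals, {-2/7, 4/3}))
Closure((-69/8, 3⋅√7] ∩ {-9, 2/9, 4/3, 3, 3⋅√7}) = {2/9, 4/3, 3, 3⋅√7}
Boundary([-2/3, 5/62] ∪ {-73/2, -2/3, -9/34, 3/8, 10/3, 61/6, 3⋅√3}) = {-73/2, -2/3, 5/62, 3/8, 10/3, 61/6, 3⋅√3}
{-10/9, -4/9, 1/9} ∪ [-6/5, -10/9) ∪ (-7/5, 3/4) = (-7/5, 3/4)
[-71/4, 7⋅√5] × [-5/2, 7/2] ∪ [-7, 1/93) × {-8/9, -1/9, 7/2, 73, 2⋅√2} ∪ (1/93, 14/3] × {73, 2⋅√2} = ((1/93, 14/3] × {73, 2⋅√2}) ∪ ([-71/4, 7⋅√5] × [-5/2, 7/2]) ∪ ([-7, 1/93) × {-8/9, -1/9, 7/2, 73, 2⋅√2})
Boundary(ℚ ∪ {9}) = ℝ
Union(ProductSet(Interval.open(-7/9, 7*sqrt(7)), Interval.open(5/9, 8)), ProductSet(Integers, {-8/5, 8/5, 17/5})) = Union(ProductSet(Integers, {-8/5, 8/5, 17/5}), ProductSet(Interval.open(-7/9, 7*sqrt(7)), Interval.open(5/9, 8)))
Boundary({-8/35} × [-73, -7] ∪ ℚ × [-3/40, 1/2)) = (ℝ × [-3/40, 1/2]) ∪ ({-8/35} × [-73, -7])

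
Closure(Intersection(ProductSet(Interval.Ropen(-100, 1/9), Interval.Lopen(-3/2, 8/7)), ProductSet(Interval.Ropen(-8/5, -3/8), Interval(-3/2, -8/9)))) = Union(ProductSet({-8/5, -3/8}, Interval(-3/2, -8/9)), ProductSet(Interval(-8/5, -3/8), {-3/2, -8/9}), ProductSet(Interval.Ropen(-8/5, -3/8), Interval.Lopen(-3/2, -8/9)))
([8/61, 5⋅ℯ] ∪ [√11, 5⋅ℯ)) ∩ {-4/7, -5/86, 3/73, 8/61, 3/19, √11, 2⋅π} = {8/61, 3/19, √11, 2⋅π}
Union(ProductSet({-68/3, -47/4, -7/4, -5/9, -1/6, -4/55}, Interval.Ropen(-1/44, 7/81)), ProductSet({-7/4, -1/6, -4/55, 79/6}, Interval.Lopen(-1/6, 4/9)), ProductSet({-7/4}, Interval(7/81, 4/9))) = Union(ProductSet({-7/4, -1/6, -4/55, 79/6}, Interval.Lopen(-1/6, 4/9)), ProductSet({-68/3, -47/4, -7/4, -5/9, -1/6, -4/55}, Interval.Ropen(-1/44, 7/81)))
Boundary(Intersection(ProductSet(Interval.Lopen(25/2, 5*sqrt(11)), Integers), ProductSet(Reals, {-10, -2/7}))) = ProductSet(Interval(25/2, 5*sqrt(11)), {-10})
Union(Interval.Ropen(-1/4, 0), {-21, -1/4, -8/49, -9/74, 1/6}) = Union({-21, 1/6}, Interval.Ropen(-1/4, 0))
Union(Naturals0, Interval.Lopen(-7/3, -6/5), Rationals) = Union(Interval(-7/3, -6/5), Rationals)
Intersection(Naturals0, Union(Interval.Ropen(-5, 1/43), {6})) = Union({6}, Range(0, 1, 1))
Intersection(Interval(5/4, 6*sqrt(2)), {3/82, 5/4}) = {5/4}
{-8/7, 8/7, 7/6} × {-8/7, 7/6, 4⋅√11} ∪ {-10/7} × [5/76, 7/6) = ({-10/7} × [5/76, 7/6)) ∪ ({-8/7, 8/7, 7/6} × {-8/7, 7/6, 4⋅√11})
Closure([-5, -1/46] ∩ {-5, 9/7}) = {-5}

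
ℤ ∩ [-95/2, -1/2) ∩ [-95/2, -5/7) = {-47, -46, …, -1}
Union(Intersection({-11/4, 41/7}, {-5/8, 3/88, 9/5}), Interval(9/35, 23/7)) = Interval(9/35, 23/7)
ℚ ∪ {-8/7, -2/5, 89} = ℚ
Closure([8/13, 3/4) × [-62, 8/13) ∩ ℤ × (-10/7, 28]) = ∅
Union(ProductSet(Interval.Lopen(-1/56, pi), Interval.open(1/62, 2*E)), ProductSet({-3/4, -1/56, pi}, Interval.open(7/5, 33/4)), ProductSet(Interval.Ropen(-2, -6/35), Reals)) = Union(ProductSet({-3/4, -1/56, pi}, Interval.open(7/5, 33/4)), ProductSet(Interval.Ropen(-2, -6/35), Reals), ProductSet(Interval.Lopen(-1/56, pi), Interval.open(1/62, 2*E)))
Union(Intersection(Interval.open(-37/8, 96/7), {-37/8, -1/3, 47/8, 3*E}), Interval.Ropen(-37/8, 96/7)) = Interval.Ropen(-37/8, 96/7)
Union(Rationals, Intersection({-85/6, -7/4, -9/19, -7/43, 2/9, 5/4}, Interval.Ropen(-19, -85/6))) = Rationals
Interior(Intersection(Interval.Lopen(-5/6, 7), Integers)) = EmptySet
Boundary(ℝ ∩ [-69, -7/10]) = {-69, -7/10}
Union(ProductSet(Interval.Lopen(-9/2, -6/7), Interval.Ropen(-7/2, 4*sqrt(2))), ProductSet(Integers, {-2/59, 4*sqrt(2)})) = Union(ProductSet(Integers, {-2/59, 4*sqrt(2)}), ProductSet(Interval.Lopen(-9/2, -6/7), Interval.Ropen(-7/2, 4*sqrt(2))))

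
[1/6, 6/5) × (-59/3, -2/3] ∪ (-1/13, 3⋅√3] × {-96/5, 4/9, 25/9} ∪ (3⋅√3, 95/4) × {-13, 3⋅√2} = ([1/6, 6/5) × (-59/3, -2/3]) ∪ ((-1/13, 3⋅√3] × {-96/5, 4/9, 25/9}) ∪ ((3⋅√3, 95/4) × {-13, 3⋅√2})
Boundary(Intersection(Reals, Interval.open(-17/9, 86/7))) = {-17/9, 86/7}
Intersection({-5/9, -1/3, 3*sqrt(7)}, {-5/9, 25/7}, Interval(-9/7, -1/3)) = {-5/9}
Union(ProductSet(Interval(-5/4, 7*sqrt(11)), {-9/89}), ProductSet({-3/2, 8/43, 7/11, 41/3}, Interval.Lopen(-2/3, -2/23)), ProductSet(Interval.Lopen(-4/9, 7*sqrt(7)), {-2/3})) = Union(ProductSet({-3/2, 8/43, 7/11, 41/3}, Interval.Lopen(-2/3, -2/23)), ProductSet(Interval(-5/4, 7*sqrt(11)), {-9/89}), ProductSet(Interval.Lopen(-4/9, 7*sqrt(7)), {-2/3}))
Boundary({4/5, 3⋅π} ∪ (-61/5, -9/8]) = {-61/5, -9/8, 4/5, 3⋅π}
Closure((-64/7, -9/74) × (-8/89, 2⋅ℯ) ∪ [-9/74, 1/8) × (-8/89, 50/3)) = ({-9/74, 1/8} × [-8/89, 50/3]) ∪ ([-9/74, 1/8] × {-8/89, 50/3}) ∪ ({-64/7, -9/74} × [-8/89, 2⋅ℯ]) ∪ ([-64/7, -9/74] × {-8/89, 2⋅ℯ}) ∪ ([-9/74, 1/8) × (-8/89, 50/3)) ∪ ((-64/7, -9/74) × (-8/89, 2⋅ℯ))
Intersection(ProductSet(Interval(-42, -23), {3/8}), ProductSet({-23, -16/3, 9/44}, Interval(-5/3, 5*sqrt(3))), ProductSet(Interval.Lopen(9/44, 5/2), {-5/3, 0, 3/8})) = EmptySet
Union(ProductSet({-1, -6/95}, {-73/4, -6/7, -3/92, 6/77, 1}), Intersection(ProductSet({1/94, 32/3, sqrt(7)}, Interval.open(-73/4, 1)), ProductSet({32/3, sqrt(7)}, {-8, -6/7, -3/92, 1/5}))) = Union(ProductSet({-1, -6/95}, {-73/4, -6/7, -3/92, 6/77, 1}), ProductSet({32/3, sqrt(7)}, {-8, -6/7, -3/92, 1/5}))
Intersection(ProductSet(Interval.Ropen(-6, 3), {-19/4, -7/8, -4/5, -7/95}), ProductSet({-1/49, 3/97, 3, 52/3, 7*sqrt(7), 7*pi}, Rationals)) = ProductSet({-1/49, 3/97}, {-19/4, -7/8, -4/5, -7/95})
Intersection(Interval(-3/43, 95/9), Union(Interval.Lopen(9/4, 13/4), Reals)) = Interval(-3/43, 95/9)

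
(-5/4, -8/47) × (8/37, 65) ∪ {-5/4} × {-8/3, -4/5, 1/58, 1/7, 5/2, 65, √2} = ((-5/4, -8/47) × (8/37, 65)) ∪ ({-5/4} × {-8/3, -4/5, 1/58, 1/7, 5/2, 65, √2})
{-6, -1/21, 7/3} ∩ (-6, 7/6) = {-1/21}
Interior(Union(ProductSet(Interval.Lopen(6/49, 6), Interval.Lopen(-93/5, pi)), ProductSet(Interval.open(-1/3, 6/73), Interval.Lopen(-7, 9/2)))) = Union(ProductSet(Interval.open(-1/3, 6/73), Interval.open(-7, 9/2)), ProductSet(Interval.open(6/49, 6), Interval.open(-93/5, pi)))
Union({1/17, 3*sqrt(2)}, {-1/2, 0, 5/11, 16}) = {-1/2, 0, 1/17, 5/11, 16, 3*sqrt(2)}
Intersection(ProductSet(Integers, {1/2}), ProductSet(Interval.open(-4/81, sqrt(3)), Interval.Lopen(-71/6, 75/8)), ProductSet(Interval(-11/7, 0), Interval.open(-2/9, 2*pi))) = ProductSet(Range(0, 1, 1), {1/2})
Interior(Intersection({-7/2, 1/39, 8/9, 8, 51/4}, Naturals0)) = EmptySet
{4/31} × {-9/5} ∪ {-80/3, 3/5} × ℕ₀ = ({4/31} × {-9/5}) ∪ ({-80/3, 3/5} × ℕ₀)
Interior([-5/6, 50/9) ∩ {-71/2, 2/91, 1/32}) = ∅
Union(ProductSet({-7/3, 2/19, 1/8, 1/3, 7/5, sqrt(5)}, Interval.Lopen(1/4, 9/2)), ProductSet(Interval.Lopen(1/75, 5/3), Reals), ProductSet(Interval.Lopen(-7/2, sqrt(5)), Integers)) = Union(ProductSet({-7/3, 2/19, 1/8, 1/3, 7/5, sqrt(5)}, Interval.Lopen(1/4, 9/2)), ProductSet(Interval.Lopen(-7/2, sqrt(5)), Integers), ProductSet(Interval.Lopen(1/75, 5/3), Reals))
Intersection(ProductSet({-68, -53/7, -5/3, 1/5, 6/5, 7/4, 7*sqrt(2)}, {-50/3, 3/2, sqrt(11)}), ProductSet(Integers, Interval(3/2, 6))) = ProductSet({-68}, {3/2, sqrt(11)})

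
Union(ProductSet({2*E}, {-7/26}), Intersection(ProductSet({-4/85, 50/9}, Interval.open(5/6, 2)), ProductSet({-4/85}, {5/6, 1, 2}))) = Union(ProductSet({-4/85}, {1}), ProductSet({2*E}, {-7/26}))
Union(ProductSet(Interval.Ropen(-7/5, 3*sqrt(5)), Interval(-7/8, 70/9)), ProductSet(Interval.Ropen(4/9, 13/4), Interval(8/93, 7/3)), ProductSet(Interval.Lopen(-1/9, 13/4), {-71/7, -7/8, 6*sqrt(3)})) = Union(ProductSet(Interval.Ropen(-7/5, 3*sqrt(5)), Interval(-7/8, 70/9)), ProductSet(Interval.Lopen(-1/9, 13/4), {-71/7, -7/8, 6*sqrt(3)}))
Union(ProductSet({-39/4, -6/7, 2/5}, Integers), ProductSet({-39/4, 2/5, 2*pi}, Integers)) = ProductSet({-39/4, -6/7, 2/5, 2*pi}, Integers)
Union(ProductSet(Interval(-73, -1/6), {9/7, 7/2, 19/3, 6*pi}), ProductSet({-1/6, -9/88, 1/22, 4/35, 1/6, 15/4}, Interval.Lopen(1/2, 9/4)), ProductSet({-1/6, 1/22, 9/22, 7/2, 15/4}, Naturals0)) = Union(ProductSet({-1/6, 1/22, 9/22, 7/2, 15/4}, Naturals0), ProductSet({-1/6, -9/88, 1/22, 4/35, 1/6, 15/4}, Interval.Lopen(1/2, 9/4)), ProductSet(Interval(-73, -1/6), {9/7, 7/2, 19/3, 6*pi}))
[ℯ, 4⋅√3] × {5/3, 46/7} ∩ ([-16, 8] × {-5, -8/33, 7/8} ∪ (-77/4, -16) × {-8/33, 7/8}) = ∅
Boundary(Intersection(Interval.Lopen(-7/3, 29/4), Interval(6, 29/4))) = {6, 29/4}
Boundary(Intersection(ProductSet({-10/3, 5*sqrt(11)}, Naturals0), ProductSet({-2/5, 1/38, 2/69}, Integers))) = EmptySet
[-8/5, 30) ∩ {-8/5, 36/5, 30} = {-8/5, 36/5}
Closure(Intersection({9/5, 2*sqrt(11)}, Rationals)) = {9/5}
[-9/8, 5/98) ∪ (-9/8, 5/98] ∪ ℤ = ℤ ∪ [-9/8, 5/98]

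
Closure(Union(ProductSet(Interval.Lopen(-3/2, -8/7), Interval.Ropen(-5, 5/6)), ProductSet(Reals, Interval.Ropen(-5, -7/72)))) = Union(ProductSet({-3/2, -8/7}, Union({-5}, Interval(-7/72, 5/6))), ProductSet(Interval(-3/2, -8/7), {-5, 5/6}), ProductSet(Interval.Lopen(-3/2, -8/7), Interval.Ropen(-5, 5/6)), ProductSet(Reals, Interval.Ropen(-5, -7/72)), ProductSet(Union(Interval(-oo, -3/2), Interval(-8/7, oo)), {-5, -7/72}))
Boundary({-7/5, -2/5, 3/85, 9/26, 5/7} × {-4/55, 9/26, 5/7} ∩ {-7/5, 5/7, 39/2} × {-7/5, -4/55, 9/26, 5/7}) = {-7/5, 5/7} × {-4/55, 9/26, 5/7}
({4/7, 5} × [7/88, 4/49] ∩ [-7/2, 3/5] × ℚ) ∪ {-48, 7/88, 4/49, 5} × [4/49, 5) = ({4/7} × (ℚ ∩ [7/88, 4/49])) ∪ ({-48, 7/88, 4/49, 5} × [4/49, 5))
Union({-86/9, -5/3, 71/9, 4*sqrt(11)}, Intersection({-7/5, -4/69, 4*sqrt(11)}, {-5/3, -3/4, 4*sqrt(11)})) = {-86/9, -5/3, 71/9, 4*sqrt(11)}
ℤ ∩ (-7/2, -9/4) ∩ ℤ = {-3}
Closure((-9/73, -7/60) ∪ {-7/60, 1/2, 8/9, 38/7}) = [-9/73, -7/60] ∪ {1/2, 8/9, 38/7}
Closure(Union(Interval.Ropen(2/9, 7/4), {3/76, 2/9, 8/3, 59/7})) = Union({3/76, 8/3, 59/7}, Interval(2/9, 7/4))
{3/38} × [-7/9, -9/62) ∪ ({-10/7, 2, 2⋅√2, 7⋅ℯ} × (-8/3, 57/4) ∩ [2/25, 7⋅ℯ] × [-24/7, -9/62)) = ({3/38} × [-7/9, -9/62)) ∪ ({2, 2⋅√2, 7⋅ℯ} × (-8/3, -9/62))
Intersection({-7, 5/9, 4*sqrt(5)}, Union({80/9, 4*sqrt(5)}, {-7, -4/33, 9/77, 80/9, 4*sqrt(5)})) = {-7, 4*sqrt(5)}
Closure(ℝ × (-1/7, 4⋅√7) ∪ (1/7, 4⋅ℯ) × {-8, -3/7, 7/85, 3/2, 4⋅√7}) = (ℝ × [-1/7, 4⋅√7]) ∪ ([1/7, 4⋅ℯ] × {-8, -3/7, 4⋅√7}) ∪ ((1/7, 4⋅ℯ) × {-8, -3/7, 7/85, 3/2, 4⋅√7})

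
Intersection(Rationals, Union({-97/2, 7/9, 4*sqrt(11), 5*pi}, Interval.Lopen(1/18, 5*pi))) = Union({-97/2}, Intersection(Interval.Lopen(1/18, 5*pi), Rationals))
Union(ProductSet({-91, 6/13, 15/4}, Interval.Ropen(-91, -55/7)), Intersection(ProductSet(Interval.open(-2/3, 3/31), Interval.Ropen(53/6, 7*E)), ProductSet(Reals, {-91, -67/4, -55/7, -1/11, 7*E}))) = ProductSet({-91, 6/13, 15/4}, Interval.Ropen(-91, -55/7))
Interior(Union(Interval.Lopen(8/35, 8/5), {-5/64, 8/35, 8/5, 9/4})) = Interval.open(8/35, 8/5)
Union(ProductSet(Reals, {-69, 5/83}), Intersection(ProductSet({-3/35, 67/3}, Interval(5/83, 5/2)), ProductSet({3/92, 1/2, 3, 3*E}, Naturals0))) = ProductSet(Reals, {-69, 5/83})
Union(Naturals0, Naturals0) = Naturals0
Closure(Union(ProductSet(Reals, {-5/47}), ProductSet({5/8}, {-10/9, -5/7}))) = Union(ProductSet({5/8}, {-10/9, -5/7}), ProductSet(Reals, {-5/47}))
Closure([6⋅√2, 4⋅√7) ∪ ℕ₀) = ℕ₀ ∪ [6⋅√2, 4⋅√7] ∪ (ℕ₀ \ (6⋅√2, 4⋅√7))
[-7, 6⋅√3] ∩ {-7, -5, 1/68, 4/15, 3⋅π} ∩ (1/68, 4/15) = ∅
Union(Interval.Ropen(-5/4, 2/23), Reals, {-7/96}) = Interval(-oo, oo)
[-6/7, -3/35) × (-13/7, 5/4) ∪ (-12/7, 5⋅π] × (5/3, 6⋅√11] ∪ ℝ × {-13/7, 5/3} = (ℝ × {-13/7, 5/3}) ∪ ([-6/7, -3/35) × (-13/7, 5/4)) ∪ ((-12/7, 5⋅π] × (5/3, 6⋅√11])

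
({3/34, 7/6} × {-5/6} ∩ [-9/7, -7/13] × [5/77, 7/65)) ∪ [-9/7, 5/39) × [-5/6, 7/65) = [-9/7, 5/39) × [-5/6, 7/65)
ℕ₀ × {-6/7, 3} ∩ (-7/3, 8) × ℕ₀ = {0, 1, …, 7} × {3}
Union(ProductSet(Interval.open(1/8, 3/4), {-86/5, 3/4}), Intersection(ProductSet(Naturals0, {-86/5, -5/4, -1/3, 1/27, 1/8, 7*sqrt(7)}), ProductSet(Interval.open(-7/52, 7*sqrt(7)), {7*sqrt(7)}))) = Union(ProductSet(Interval.open(1/8, 3/4), {-86/5, 3/4}), ProductSet(Range(0, 19, 1), {7*sqrt(7)}))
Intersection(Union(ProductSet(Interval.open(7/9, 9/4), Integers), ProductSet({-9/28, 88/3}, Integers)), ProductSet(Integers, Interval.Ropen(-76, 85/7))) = ProductSet(Range(1, 3, 1), Range(-76, 13, 1))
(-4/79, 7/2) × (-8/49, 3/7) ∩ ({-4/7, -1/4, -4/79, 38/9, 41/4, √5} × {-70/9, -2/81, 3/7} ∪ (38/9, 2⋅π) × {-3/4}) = {√5} × {-2/81}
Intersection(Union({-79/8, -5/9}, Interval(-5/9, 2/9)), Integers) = Range(0, 1, 1)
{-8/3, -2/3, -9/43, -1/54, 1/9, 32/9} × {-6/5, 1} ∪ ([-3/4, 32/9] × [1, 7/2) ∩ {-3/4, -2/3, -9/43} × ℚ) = ({-8/3, -2/3, -9/43, -1/54, 1/9, 32/9} × {-6/5, 1}) ∪ ({-3/4, -2/3, -9/43} × (ℚ ∩ [1, 7/2)))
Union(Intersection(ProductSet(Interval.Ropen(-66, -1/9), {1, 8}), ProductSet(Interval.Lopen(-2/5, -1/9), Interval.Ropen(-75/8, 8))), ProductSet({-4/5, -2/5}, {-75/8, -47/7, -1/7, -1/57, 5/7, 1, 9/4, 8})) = Union(ProductSet({-4/5, -2/5}, {-75/8, -47/7, -1/7, -1/57, 5/7, 1, 9/4, 8}), ProductSet(Interval.open(-2/5, -1/9), {1}))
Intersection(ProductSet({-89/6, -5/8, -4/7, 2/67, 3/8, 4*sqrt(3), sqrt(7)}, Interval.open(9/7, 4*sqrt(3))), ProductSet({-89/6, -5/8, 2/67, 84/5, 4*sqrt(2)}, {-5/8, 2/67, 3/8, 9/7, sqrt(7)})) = ProductSet({-89/6, -5/8, 2/67}, {sqrt(7)})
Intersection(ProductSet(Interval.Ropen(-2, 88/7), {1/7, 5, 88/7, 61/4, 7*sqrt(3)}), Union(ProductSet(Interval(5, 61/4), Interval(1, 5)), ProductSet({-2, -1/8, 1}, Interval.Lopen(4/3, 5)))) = ProductSet(Union({-2, -1/8, 1}, Interval.Ropen(5, 88/7)), {5})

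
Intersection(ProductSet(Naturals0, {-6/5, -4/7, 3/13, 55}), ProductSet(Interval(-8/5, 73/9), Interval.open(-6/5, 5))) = ProductSet(Range(0, 9, 1), {-4/7, 3/13})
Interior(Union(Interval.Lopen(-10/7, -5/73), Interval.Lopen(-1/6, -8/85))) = Interval.open(-10/7, -5/73)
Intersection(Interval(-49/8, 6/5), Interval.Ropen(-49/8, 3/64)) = Interval.Ropen(-49/8, 3/64)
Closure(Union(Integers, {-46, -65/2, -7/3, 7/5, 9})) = Union({-65/2, -7/3, 7/5}, Integers)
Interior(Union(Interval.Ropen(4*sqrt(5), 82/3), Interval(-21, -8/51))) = Union(Interval.open(-21, -8/51), Interval.open(4*sqrt(5), 82/3))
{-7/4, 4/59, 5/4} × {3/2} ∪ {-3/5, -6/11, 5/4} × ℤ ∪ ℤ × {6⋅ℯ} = ({-3/5, -6/11, 5/4} × ℤ) ∪ (ℤ × {6⋅ℯ}) ∪ ({-7/4, 4/59, 5/4} × {3/2})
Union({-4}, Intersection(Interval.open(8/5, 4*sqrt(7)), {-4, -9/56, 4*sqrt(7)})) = {-4}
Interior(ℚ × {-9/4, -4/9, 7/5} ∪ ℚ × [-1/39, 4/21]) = ∅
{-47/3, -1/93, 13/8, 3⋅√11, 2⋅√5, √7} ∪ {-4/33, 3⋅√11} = {-47/3, -4/33, -1/93, 13/8, 3⋅√11, 2⋅√5, √7}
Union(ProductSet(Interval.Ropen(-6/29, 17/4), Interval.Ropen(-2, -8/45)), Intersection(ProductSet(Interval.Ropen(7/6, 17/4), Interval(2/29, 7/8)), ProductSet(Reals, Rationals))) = Union(ProductSet(Interval.Ropen(-6/29, 17/4), Interval.Ropen(-2, -8/45)), ProductSet(Interval.Ropen(7/6, 17/4), Intersection(Interval(2/29, 7/8), Rationals)))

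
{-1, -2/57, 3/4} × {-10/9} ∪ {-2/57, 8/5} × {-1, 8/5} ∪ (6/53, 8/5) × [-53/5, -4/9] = ({-2/57, 8/5} × {-1, 8/5}) ∪ ({-1, -2/57, 3/4} × {-10/9}) ∪ ((6/53, 8/5) × [-53/5, -4/9])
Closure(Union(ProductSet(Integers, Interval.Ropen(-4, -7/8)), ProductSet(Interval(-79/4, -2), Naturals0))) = Union(ProductSet(Integers, Interval(-4, -7/8)), ProductSet(Interval(-79/4, -2), Naturals0))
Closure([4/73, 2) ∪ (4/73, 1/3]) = [4/73, 2]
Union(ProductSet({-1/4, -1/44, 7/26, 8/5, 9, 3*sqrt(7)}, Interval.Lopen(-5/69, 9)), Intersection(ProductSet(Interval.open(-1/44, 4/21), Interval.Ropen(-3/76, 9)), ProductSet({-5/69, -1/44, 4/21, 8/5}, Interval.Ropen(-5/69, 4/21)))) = ProductSet({-1/4, -1/44, 7/26, 8/5, 9, 3*sqrt(7)}, Interval.Lopen(-5/69, 9))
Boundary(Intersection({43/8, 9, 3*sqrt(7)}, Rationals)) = {43/8, 9}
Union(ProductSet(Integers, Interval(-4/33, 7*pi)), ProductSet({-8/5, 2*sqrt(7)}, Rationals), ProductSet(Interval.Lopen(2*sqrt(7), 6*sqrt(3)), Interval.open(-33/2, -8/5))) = Union(ProductSet({-8/5, 2*sqrt(7)}, Rationals), ProductSet(Integers, Interval(-4/33, 7*pi)), ProductSet(Interval.Lopen(2*sqrt(7), 6*sqrt(3)), Interval.open(-33/2, -8/5)))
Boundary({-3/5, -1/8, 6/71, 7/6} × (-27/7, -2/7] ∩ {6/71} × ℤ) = {6/71} × {-3, -2, -1}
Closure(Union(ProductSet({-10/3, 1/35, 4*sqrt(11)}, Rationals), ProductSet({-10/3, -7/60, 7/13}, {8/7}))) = Union(ProductSet({-10/3, -7/60, 7/13}, {8/7}), ProductSet({-10/3, 1/35, 4*sqrt(11)}, Reals))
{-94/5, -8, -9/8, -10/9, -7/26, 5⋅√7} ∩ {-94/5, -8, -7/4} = {-94/5, -8}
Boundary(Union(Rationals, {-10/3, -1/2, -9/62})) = Reals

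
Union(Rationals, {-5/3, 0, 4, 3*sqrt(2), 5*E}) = Union({3*sqrt(2), 5*E}, Rationals)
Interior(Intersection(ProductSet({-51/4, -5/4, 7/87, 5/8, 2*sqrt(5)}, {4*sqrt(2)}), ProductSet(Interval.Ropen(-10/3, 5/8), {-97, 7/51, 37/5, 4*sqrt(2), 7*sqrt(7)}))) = EmptySet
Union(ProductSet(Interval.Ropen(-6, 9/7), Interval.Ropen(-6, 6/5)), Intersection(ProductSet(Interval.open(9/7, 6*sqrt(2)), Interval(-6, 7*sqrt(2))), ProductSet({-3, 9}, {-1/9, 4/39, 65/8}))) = ProductSet(Interval.Ropen(-6, 9/7), Interval.Ropen(-6, 6/5))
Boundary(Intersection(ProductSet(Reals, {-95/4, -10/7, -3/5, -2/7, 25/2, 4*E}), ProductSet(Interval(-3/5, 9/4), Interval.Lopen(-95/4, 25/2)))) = ProductSet(Interval(-3/5, 9/4), {-10/7, -3/5, -2/7, 25/2, 4*E})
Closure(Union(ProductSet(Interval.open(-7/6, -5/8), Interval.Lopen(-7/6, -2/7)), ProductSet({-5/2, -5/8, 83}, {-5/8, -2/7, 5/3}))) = Union(ProductSet({-7/6, -5/8}, Interval(-7/6, -2/7)), ProductSet({-5/2, -5/8, 83}, {-5/8, -2/7, 5/3}), ProductSet(Interval(-7/6, -5/8), {-7/6, -2/7}), ProductSet(Interval.open(-7/6, -5/8), Interval.Lopen(-7/6, -2/7)))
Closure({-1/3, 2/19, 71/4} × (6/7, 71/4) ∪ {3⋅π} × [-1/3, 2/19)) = ({3⋅π} × [-1/3, 2/19]) ∪ ({-1/3, 2/19, 71/4} × [6/7, 71/4])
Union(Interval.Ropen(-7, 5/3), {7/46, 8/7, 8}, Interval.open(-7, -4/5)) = Union({8}, Interval.Ropen(-7, 5/3))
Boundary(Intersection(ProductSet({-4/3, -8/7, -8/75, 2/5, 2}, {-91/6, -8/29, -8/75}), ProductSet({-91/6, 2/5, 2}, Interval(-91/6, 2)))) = ProductSet({2/5, 2}, {-91/6, -8/29, -8/75})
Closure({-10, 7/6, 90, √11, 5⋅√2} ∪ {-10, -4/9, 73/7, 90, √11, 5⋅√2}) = {-10, -4/9, 7/6, 73/7, 90, √11, 5⋅√2}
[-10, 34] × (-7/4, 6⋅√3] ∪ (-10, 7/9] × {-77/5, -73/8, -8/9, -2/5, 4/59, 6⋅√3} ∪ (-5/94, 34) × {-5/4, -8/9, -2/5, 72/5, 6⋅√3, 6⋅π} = ([-10, 34] × (-7/4, 6⋅√3]) ∪ ((-10, 7/9] × {-77/5, -73/8, -8/9, -2/5, 4/59, 6⋅√3}) ∪ ((-5/94, 34) × {-5/4, -8/9, -2/5, 72/5, 6⋅√3, 6⋅π})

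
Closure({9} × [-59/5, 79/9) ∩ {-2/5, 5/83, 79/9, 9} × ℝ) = {9} × [-59/5, 79/9]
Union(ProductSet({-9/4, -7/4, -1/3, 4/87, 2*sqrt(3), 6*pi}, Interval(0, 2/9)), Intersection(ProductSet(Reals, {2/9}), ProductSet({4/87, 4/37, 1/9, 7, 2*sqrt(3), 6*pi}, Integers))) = ProductSet({-9/4, -7/4, -1/3, 4/87, 2*sqrt(3), 6*pi}, Interval(0, 2/9))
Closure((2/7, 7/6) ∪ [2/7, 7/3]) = [2/7, 7/3]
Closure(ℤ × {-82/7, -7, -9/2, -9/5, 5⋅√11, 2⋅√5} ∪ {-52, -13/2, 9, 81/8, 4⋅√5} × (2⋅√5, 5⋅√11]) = (ℤ × {-82/7, -7, -9/2, -9/5, 5⋅√11, 2⋅√5}) ∪ ({-52, -13/2, 9, 81/8, 4⋅√5} × [2⋅√5, 5⋅√11])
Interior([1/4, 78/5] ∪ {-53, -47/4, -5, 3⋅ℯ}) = (1/4, 78/5)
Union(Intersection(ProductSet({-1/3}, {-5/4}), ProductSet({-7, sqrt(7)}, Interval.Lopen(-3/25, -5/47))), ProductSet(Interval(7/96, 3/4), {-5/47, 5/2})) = ProductSet(Interval(7/96, 3/4), {-5/47, 5/2})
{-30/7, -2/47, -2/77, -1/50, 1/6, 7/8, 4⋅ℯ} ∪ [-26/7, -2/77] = {-30/7, -1/50, 1/6, 7/8, 4⋅ℯ} ∪ [-26/7, -2/77]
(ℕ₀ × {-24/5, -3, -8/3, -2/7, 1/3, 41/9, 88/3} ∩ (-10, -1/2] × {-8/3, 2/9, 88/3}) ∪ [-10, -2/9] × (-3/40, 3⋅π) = [-10, -2/9] × (-3/40, 3⋅π)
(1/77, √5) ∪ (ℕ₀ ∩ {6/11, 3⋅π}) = (1/77, √5)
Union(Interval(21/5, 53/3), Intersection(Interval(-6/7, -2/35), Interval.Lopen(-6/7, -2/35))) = Union(Interval.Lopen(-6/7, -2/35), Interval(21/5, 53/3))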